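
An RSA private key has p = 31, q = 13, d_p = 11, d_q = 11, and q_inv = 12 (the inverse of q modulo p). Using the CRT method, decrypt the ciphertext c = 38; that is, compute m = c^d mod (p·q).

51

m₁ = c^(d_p) mod p: c ≡ 7 (mod 31), and 7^11 mod 31 = 20.
m₂ = c^(d_q) mod q: c ≡ 12 (mod 13), and 12^11 mod 13 = 12.
h = q_inv·(m₁ − m₂) mod p = 12·(20 − 12) mod 31 = 3.
m = m₂ + h·q = 12 + 3·13 = 51.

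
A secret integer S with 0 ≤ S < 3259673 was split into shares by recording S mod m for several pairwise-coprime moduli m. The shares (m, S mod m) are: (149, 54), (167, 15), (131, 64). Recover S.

1422855

From S ≡ 54 (mod 149) write S = 54 + 149t. Substituting into S ≡ 15 (mod 167) gives 149t ≡ 128 (mod 167), and since 149⁻¹ ≡ 102 (mod 167), t ≡ 30. Hence S ≡ 54 + 149·30 = 4524 (mod 24883).
From S ≡ 4524 (mod 24883) write S = 4524 + 24883t. Substituting into S ≡ 64 (mod 131) gives 24883t ≡ 125 (mod 131), and since 124⁻¹ ≡ 56 (mod 131), t ≡ 57. Hence S ≡ 4524 + 24883·57 = 1422855 (mod 3259673).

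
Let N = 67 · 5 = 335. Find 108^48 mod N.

126

Mod 67: 108 ≡ 41; 41^48 ≡ 59 (mod 67).
Mod 5: 108 ≡ 3; since 4 | 48, by Fermat 3^48 ≡ 1 (mod 5).
Combine by CRT: x ≡ 59 (mod 67), x ≡ 1 (mod 5) ⇒ x ≡ 126 (mod 335).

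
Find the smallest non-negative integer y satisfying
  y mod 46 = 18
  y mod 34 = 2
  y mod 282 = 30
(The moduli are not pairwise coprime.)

5952

gcd(46, 34) = 2 and 2 | (2 − 18), so the pair is consistent; merging gives y ≡ 478 (mod 782), where 782 = lcm(46, 34).
gcd(782, 282) = 2 and 2 | (30 − 478), so the pair is consistent; merging gives y ≡ 5952 (mod 110262), where 110262 = lcm(782, 282).
The solution is unique modulo lcm(46, 34, 282) = 110262.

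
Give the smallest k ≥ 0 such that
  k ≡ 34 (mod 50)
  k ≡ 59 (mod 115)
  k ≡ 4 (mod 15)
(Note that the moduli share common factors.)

gcd(50, 115) = 5 and 5 | (59 − 34), so the pair is consistent; merging gives k ≡ 634 (mod 1150), where 1150 = lcm(50, 115).
gcd(1150, 15) = 5 and 5 | (4 − 634), so the pair is consistent; merging gives k ≡ 634 (mod 3450), where 3450 = lcm(1150, 15).
The solution is unique modulo lcm(50, 115, 15) = 3450.

634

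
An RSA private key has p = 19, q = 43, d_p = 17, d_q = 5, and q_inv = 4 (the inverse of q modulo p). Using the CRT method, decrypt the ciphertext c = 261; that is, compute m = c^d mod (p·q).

243

m₁ = c^(d_p) mod p: c ≡ 14 (mod 19), and 14^17 mod 19 = 15.
m₂ = c^(d_q) mod q: c ≡ 3 (mod 43), and 3^5 mod 43 = 28.
h = q_inv·(m₁ − m₂) mod p = 4·(15 − 28) mod 19 = 5.
m = m₂ + h·q = 28 + 5·43 = 243.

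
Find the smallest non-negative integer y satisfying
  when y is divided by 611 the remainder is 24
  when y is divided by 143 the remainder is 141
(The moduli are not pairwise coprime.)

gcd(611, 143) = 13 and 13 | (141 − 24), so the pair is consistent; merging gives y ≡ 1857 (mod 6721), where 6721 = lcm(611, 143).
The solution is unique modulo lcm(611, 143) = 6721.

1857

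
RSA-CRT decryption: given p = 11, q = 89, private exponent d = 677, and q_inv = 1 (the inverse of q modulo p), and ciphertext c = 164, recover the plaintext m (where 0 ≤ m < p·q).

d_p = d mod (p−1) = 677 mod 10 = 7; d_q = d mod (q−1) = 61.
m₁ = c^(d_p) mod p: c ≡ 10 (mod 11), and 10^7 mod 11 = 10.
m₂ = c^(d_q) mod q: c ≡ 75 (mod 89), and 75^61 mod 89 = 48.
h = q_inv·(m₁ − m₂) mod p = 1·(10 − 48) mod 11 = 6.
m = m₂ + h·q = 48 + 6·89 = 582.

582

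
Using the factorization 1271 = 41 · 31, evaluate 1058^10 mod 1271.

1024

Mod 41: 1058 ≡ 33; 33^10 ≡ 40 (mod 41).
Mod 31: 1058 ≡ 4; 4^10 ≡ 1 (mod 31).
Combine by CRT: x ≡ 40 (mod 41), x ≡ 1 (mod 31) ⇒ x ≡ 1024 (mod 1271).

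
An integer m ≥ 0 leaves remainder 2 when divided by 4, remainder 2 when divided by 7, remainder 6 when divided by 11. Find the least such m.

The moduli are pairwise coprime; N = 4·7·11 = 308.
N/4 = 77; 77 ≡ 1 (mod 4), inverse 1.
N/7 = 44; 44 ≡ 2 (mod 7); 2·4 ≡ 1, so inverse 4.
N/11 = 28; 28 ≡ 6 (mod 11); 6·2 ≡ 1, so inverse 2.
m ≡ 2·77·1 + 2·44·4 + 6·28·2 = 842.
842 mod 308 = 226.

226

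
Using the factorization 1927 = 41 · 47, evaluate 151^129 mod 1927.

936

Mod 41: 151 ≡ 28; by Fermat, exponent reduces to 129 mod 40 = 9; 28^9 ≡ 34 (mod 41).
Mod 47: 151 ≡ 10; by Fermat, exponent reduces to 129 mod 46 = 37; 10^37 ≡ 43 (mod 47).
Combine by CRT: x ≡ 34 (mod 41), x ≡ 43 (mod 47) ⇒ x ≡ 936 (mod 1927).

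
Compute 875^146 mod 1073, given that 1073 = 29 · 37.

835

Mod 29: 875 ≡ 5; by Fermat, exponent reduces to 146 mod 28 = 6; 5^6 ≡ 23 (mod 29).
Mod 37: 875 ≡ 24; by Fermat, exponent reduces to 146 mod 36 = 2; 24^2 ≡ 21 (mod 37).
Combine by CRT: x ≡ 23 (mod 29), x ≡ 21 (mod 37) ⇒ x ≡ 835 (mod 1073).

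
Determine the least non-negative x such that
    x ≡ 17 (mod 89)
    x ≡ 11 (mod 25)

1886

Combine the congruences pairwise.
From x ≡ 17 (mod 89) write x = 17 + 89t. Substituting into x ≡ 11 (mod 25) gives 89t ≡ 19 (mod 25), and since 14⁻¹ ≡ 9 (mod 25), t ≡ 21. Hence x ≡ 17 + 89·21 = 1886 (mod 2225).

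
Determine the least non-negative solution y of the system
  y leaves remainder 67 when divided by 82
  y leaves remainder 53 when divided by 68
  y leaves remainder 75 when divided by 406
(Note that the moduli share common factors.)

Combine the congruences pairwise.
gcd(82, 68) = 2 and 2 | (53 − 67), so the pair is consistent; merging gives y ≡ 2773 (mod 2788), where 2788 = lcm(82, 68).
gcd(2788, 406) = 2 and 2 | (75 − 2773), so the pair is consistent; merging gives y ≡ 183993 (mod 565964), where 565964 = lcm(2788, 406).
The solution is unique modulo lcm(82, 68, 406) = 565964.

183993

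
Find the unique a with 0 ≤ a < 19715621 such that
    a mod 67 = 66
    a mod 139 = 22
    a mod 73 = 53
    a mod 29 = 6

2679664

From a ≡ 66 (mod 67) write a = 66 + 67t. Substituting into a ≡ 22 (mod 139) gives 67t ≡ 95 (mod 139), and since 67⁻¹ ≡ 83 (mod 139), t ≡ 101. Hence a ≡ 66 + 67·101 = 6833 (mod 9313).
From a ≡ 6833 (mod 9313) write a = 6833 + 9313t. Substituting into a ≡ 53 (mod 73) gives 9313t ≡ 9 (mod 73), and since 42⁻¹ ≡ 40 (mod 73), t ≡ 68. Hence a ≡ 6833 + 9313·68 = 640117 (mod 679849).
From a ≡ 640117 (mod 679849) write a = 640117 + 679849t. Substituting into a ≡ 6 (mod 29) gives 679849t ≡ 6 (mod 29), and since 2⁻¹ ≡ 15 (mod 29), t ≡ 3. Hence a ≡ 640117 + 679849·3 = 2679664 (mod 19715621).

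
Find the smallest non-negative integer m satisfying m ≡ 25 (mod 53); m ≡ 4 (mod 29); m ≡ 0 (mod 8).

The moduli are pairwise coprime; N = 53·29·8 = 12296.
N/53 = 232; 232 ≡ 20 (mod 53); 20·8 ≡ 1, so inverse 8.
N/29 = 424; 424 ≡ 18 (mod 29); 18·21 ≡ 1, so inverse 21.
N/8 = 1537; 1537 ≡ 1 (mod 8), inverse 1.
m ≡ 25·232·8 + 4·424·21 + 0·1537·1 = 82016.
82016 mod 12296 = 8240.

8240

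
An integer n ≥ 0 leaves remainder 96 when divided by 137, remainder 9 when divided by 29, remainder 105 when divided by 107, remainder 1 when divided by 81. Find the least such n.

The moduli are pairwise coprime; M = 137·29·107·81 = 34433991.
M/137 = 251343; 251343 ≡ 85 (mod 137); 85·108 ≡ 1, so inverse 108.
M/29 = 1187379; 1187379 ≡ 3 (mod 29); 3·10 ≡ 1, so inverse 10.
M/107 = 321813; 321813 ≡ 64 (mod 107); 64·102 ≡ 1, so inverse 102.
M/81 = 425111; 425111 ≡ 23 (mod 81); 23·74 ≡ 1, so inverse 74.
n ≡ 96·251343·108 + 9·1187379·10 + 105·321813·102 + 1·425111·74 = 6190863778.
6190863778 mod 34433991 = 27179389.

27179389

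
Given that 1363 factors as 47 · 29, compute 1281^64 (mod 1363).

Mod 47: 1281 ≡ 12; by Fermat, exponent reduces to 64 mod 46 = 18; 12^18 ≡ 37 (mod 47).
Mod 29: 1281 ≡ 5; by Fermat, exponent reduces to 64 mod 28 = 8; 5^8 ≡ 24 (mod 29).
Combine by CRT: x ≡ 37 (mod 47), x ≡ 24 (mod 29) ⇒ x ≡ 836 (mod 1363).

836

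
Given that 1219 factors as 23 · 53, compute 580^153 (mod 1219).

Mod 23: 580 ≡ 5; by Fermat, exponent reduces to 153 mod 22 = 21; 5^21 ≡ 14 (mod 23).
Mod 53: 580 ≡ 50; by Fermat, exponent reduces to 153 mod 52 = 49; 50^49 ≡ 51 (mod 53).
Combine by CRT: x ≡ 14 (mod 23), x ≡ 51 (mod 53) ⇒ x ≡ 1164 (mod 1219).

1164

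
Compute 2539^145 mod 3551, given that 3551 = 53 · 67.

Mod 53: 2539 ≡ 48; by Fermat, exponent reduces to 145 mod 52 = 41; 48^41 ≡ 45 (mod 53).
Mod 67: 2539 ≡ 60; by Fermat, exponent reduces to 145 mod 66 = 13; 60^13 ≡ 4 (mod 67).
Combine by CRT: x ≡ 45 (mod 53), x ≡ 4 (mod 67) ⇒ x ≡ 2483 (mod 3551).

2483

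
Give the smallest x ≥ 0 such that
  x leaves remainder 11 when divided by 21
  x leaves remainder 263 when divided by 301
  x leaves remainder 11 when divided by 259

31868

Combine the congruences pairwise.
gcd(21, 301) = 7 and 7 | (263 − 11), so the pair is consistent; merging gives x ≡ 263 (mod 903), where 903 = lcm(21, 301).
gcd(903, 259) = 7 and 7 | (11 − 263), so the pair is consistent; merging gives x ≡ 31868 (mod 33411), where 33411 = lcm(903, 259).
The solution is unique modulo lcm(21, 301, 259) = 33411.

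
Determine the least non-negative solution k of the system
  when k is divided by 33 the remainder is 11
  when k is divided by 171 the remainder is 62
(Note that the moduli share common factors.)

1430

Combine the congruences pairwise.
gcd(33, 171) = 3 and 3 | (62 − 11), so the pair is consistent; merging gives k ≡ 1430 (mod 1881), where 1881 = lcm(33, 171).
The solution is unique modulo lcm(33, 171) = 1881.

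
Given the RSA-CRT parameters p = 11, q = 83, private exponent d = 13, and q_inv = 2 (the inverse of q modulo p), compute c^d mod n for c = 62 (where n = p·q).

d_p = d mod (p−1) = 13 mod 10 = 3; d_q = d mod (q−1) = 13.
m₁ = c^(d_p) mod p: c ≡ 7 (mod 11), and 7^3 mod 11 = 2.
m₂ = c^(d_q) mod q: c ≡ 62 (mod 83), and 62^13 mod 83 = 66.
h = q_inv·(m₁ − m₂) mod p = 2·(2 − 66) mod 11 = 4.
m = m₂ + h·q = 66 + 4·83 = 398.

398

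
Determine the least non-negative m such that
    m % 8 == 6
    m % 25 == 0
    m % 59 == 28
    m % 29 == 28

174550

The moduli are pairwise coprime; N = 8·25·59·29 = 342200.
N/8 = 42775; 42775 ≡ 7 (mod 8); 7·7 ≡ 1, so inverse 7.
N/25 = 13688; 13688 ≡ 13 (mod 25); 13·2 ≡ 1, so inverse 2.
N/59 = 5800; 5800 ≡ 18 (mod 59); 18·23 ≡ 1, so inverse 23.
N/29 = 11800; 11800 ≡ 26 (mod 29); 26·19 ≡ 1, so inverse 19.
m ≡ 6·42775·7 + 0·13688·2 + 28·5800·23 + 28·11800·19 = 11809350.
11809350 mod 342200 = 174550.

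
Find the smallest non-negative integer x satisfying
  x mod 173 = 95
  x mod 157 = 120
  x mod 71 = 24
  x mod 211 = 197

255916400

The moduli are pairwise coprime; N = 173·157·71·211 = 406898941.
N/173 = 2352017; 2352017 ≡ 82 (mod 173); 82·19 ≡ 1, so inverse 19.
N/157 = 2591713; 2591713 ≡ 114 (mod 157); 114·73 ≡ 1, so inverse 73.
N/71 = 5730971; 5730971 ≡ 64 (mod 71); 64·10 ≡ 1, so inverse 10.
N/211 = 1928431; 1928431 ≡ 102 (mod 211); 102·60 ≡ 1, so inverse 60.
x ≡ 95·2352017·19 + 120·2591713·73 + 24·5730971·10 + 197·1928431·60 = 51118284025.
51118284025 mod 406898941 = 255916400.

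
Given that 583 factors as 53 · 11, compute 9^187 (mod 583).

Mod 53: 9 ≡ 9; by Fermat, exponent reduces to 187 mod 52 = 31; 9^31 ≡ 7 (mod 53).
Mod 11: 9 ≡ 9; by Fermat, exponent reduces to 187 mod 10 = 7; 9^7 ≡ 4 (mod 11).
Combine by CRT: x ≡ 7 (mod 53), x ≡ 4 (mod 11) ⇒ x ≡ 378 (mod 583).

378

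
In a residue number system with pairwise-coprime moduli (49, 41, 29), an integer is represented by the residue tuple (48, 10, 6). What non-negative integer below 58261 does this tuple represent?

49538

From x ≡ 48 (mod 49) write x = 48 + 49t. Substituting into x ≡ 10 (mod 41) gives 49t ≡ 3 (mod 41), and since 8⁻¹ ≡ 36 (mod 41), t ≡ 26. Hence x ≡ 48 + 49·26 = 1322 (mod 2009).
From x ≡ 1322 (mod 2009) write x = 1322 + 2009t. Substituting into x ≡ 6 (mod 29) gives 2009t ≡ 18 (mod 29), and since 8⁻¹ ≡ 11 (mod 29), t ≡ 24. Hence x ≡ 1322 + 2009·24 = 49538 (mod 58261).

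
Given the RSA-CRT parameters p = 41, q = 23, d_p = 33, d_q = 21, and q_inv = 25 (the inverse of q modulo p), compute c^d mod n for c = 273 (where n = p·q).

m₁ = c^(d_p) mod p: c ≡ 27 (mod 41), and 27^33 mod 41 = 27.
m₂ = c^(d_q) mod q: c ≡ 20 (mod 23), and 20^21 mod 23 = 15.
h = q_inv·(m₁ − m₂) mod p = 25·(27 − 15) mod 41 = 13.
m = m₂ + h·q = 15 + 13·23 = 314.

314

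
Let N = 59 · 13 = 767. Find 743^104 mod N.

594

Mod 59: 743 ≡ 35; by Fermat, exponent reduces to 104 mod 58 = 46; 35^46 ≡ 4 (mod 59).
Mod 13: 743 ≡ 2; by Fermat, exponent reduces to 104 mod 12 = 8; 2^8 ≡ 9 (mod 13).
Combine by CRT: x ≡ 4 (mod 59), x ≡ 9 (mod 13) ⇒ x ≡ 594 (mod 767).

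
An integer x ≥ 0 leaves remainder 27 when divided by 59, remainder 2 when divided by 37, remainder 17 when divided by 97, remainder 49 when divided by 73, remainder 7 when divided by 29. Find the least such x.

The moduli are pairwise coprime; N = 59·37·97·73·29 = 448276867.
N/59 = 7597913; 7597913 ≡ 11 (mod 59); 11·43 ≡ 1, so inverse 43.
N/37 = 12115591; 12115591 ≡ 15 (mod 37); 15·5 ≡ 1, so inverse 5.
N/97 = 4621411; 4621411 ≡ 40 (mod 97); 40·17 ≡ 1, so inverse 17.
N/73 = 6140779; 6140779 ≡ 19 (mod 73); 19·50 ≡ 1, so inverse 50.
N/29 = 15457823; 15457823 ≡ 11 (mod 29); 11·8 ≡ 1, so inverse 8.
x ≡ 27·7597913·43 + 2·12115591·5 + 17·4621411·17 + 49·6140779·50 + 7·15457823·8 = 26188467320.
26188467320 mod 448276867 = 188409034.

188409034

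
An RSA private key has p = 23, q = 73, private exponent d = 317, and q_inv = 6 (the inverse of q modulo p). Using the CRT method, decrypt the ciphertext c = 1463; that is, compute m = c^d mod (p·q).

d_p = d mod (p−1) = 317 mod 22 = 9; d_q = d mod (q−1) = 29.
m₁ = c^(d_p) mod p: c ≡ 14 (mod 23), and 14^9 mod 23 = 21.
m₂ = c^(d_q) mod q: c ≡ 3 (mod 73), and 3^29 mod 73 = 24.
h = q_inv·(m₁ − m₂) mod p = 6·(21 − 24) mod 23 = 5.
m = m₂ + h·q = 24 + 5·73 = 389.

389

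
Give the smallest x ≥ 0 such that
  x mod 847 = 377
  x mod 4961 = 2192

7153

gcd(847, 4961) = 121 and 121 | (2192 − 377), so the pair is consistent; merging gives x ≡ 7153 (mod 34727), where 34727 = lcm(847, 4961).
The solution is unique modulo lcm(847, 4961) = 34727.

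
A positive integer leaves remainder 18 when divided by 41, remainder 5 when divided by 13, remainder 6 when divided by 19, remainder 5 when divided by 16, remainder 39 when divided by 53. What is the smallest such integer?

From m ≡ 18 (mod 41) write m = 18 + 41t. Substituting into m ≡ 5 (mod 13) gives 41t ≡ 0 (mod 13), and since 2⁻¹ ≡ 7 (mod 13), t ≡ 0. Hence m ≡ 18 + 41·0 = 18 (mod 533).
From m ≡ 18 (mod 533) write m = 18 + 533t. Substituting into m ≡ 6 (mod 19) gives 533t ≡ 7 (mod 19), and since 1⁻¹ ≡ 1 (mod 19), t ≡ 7. Hence m ≡ 18 + 533·7 = 3749 (mod 10127).
From m ≡ 3749 (mod 10127) write m = 3749 + 10127t. Substituting into m ≡ 5 (mod 16) gives 10127t ≡ 0 (mod 16), and since 15⁻¹ ≡ 15 (mod 16), t ≡ 0. Hence m ≡ 3749 + 10127·0 = 3749 (mod 162032).
From m ≡ 3749 (mod 162032) write m = 3749 + 162032t. Substituting into m ≡ 39 (mod 53) gives 162032t ≡ 0 (mod 53), and since 11⁻¹ ≡ 29 (mod 53), t ≡ 0. Hence m ≡ 3749 + 162032·0 = 3749 (mod 8587696).

3749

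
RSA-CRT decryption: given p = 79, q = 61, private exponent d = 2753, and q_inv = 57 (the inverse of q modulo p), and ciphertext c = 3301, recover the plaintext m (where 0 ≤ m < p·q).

1996

d_p = d mod (p−1) = 2753 mod 78 = 23; d_q = d mod (q−1) = 53.
m₁ = c^(d_p) mod p: c ≡ 62 (mod 79), and 62^23 mod 79 = 21.
m₂ = c^(d_q) mod q: c ≡ 7 (mod 61), and 7^53 mod 61 = 44.
h = q_inv·(m₁ − m₂) mod p = 57·(21 − 44) mod 79 = 32.
m = m₂ + h·q = 44 + 32·61 = 1996.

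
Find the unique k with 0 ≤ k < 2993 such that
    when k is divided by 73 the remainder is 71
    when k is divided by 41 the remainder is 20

Combine the congruences pairwise.
From k ≡ 71 (mod 73) write k = 71 + 73t. Substituting into k ≡ 20 (mod 41) gives 73t ≡ 31 (mod 41), and since 32⁻¹ ≡ 9 (mod 41), t ≡ 33. Hence k ≡ 71 + 73·33 = 2480 (mod 2993).

2480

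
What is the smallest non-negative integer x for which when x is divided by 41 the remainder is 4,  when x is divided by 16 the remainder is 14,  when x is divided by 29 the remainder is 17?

From x ≡ 4 (mod 41) write x = 4 + 41t. Substituting into x ≡ 14 (mod 16) gives 41t ≡ 10 (mod 16), and since 9⁻¹ ≡ 9 (mod 16), t ≡ 10. Hence x ≡ 4 + 41·10 = 414 (mod 656).
From x ≡ 414 (mod 656) write x = 414 + 656t. Substituting into x ≡ 17 (mod 29) gives 656t ≡ 9 (mod 29), and since 18⁻¹ ≡ 21 (mod 29), t ≡ 15. Hence x ≡ 414 + 656·15 = 10254 (mod 19024).

10254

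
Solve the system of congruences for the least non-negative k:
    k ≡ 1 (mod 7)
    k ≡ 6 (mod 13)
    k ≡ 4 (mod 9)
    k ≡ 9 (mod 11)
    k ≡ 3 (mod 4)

9535

The moduli are pairwise coprime; N = 7·13·9·11·4 = 36036.
N/7 = 5148; 5148 ≡ 3 (mod 7); 3·5 ≡ 1, so inverse 5.
N/13 = 2772; 2772 ≡ 3 (mod 13); 3·9 ≡ 1, so inverse 9.
N/9 = 4004; 4004 ≡ 8 (mod 9); 8·8 ≡ 1, so inverse 8.
N/11 = 3276; 3276 ≡ 9 (mod 11); 9·5 ≡ 1, so inverse 5.
N/4 = 9009; 9009 ≡ 1 (mod 4), inverse 1.
k ≡ 1·5148·5 + 6·2772·9 + 4·4004·8 + 9·3276·5 + 3·9009·1 = 478003.
478003 mod 36036 = 9535.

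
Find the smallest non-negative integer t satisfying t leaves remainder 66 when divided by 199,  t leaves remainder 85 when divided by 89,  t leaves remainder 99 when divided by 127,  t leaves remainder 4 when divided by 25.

12479754

The moduli are pairwise coprime; N = 199·89·127·25 = 56232425.
N/199 = 282575; 282575 ≡ 194 (mod 199); 194·159 ≡ 1, so inverse 159.
N/89 = 631825; 631825 ≡ 14 (mod 89); 14·70 ≡ 1, so inverse 70.
N/127 = 442775; 442775 ≡ 53 (mod 127); 53·12 ≡ 1, so inverse 12.
N/25 = 2249297; 2249297 ≡ 22 (mod 25); 22·8 ≡ 1, so inverse 8.
t ≡ 66·282575·159 + 85·631825·70 + 99·442775·12 + 4·2249297·8 = 7322695004.
7322695004 mod 56232425 = 12479754.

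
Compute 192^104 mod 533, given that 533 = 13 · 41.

139

Mod 13: 192 ≡ 10; by Fermat, exponent reduces to 104 mod 12 = 8; 10^8 ≡ 9 (mod 13).
Mod 41: 192 ≡ 28; by Fermat, exponent reduces to 104 mod 40 = 24; 28^24 ≡ 16 (mod 41).
Combine by CRT: x ≡ 9 (mod 13), x ≡ 16 (mod 41) ⇒ x ≡ 139 (mod 533).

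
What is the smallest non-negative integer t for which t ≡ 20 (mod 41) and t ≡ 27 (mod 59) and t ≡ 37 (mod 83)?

22447

From t ≡ 20 (mod 41) write t = 20 + 41s. Substituting into t ≡ 27 (mod 59) gives 41s ≡ 7 (mod 59), and since 41⁻¹ ≡ 36 (mod 59), s ≡ 16. Hence t ≡ 20 + 41·16 = 676 (mod 2419).
From t ≡ 676 (mod 2419) write t = 676 + 2419s. Substituting into t ≡ 37 (mod 83) gives 2419s ≡ 25 (mod 83), and since 12⁻¹ ≡ 7 (mod 83), s ≡ 9. Hence t ≡ 676 + 2419·9 = 22447 (mod 200777).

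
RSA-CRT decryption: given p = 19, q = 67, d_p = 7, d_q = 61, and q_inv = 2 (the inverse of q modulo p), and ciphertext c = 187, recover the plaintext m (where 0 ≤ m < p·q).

m₁ = c^(d_p) mod p: c ≡ 16 (mod 19), and 16^7 mod 19 = 17.
m₂ = c^(d_q) mod q: c ≡ 53 (mod 67), and 53^61 mod 67 = 58.
h = q_inv·(m₁ − m₂) mod p = 2·(17 − 58) mod 19 = 13.
m = m₂ + h·q = 58 + 13·67 = 929.

929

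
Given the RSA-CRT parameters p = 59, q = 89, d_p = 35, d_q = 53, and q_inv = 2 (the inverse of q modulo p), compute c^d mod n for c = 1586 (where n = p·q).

m₁ = c^(d_p) mod p: c ≡ 52 (mod 59), and 52^35 mod 59 = 56.
m₂ = c^(d_q) mod q: c ≡ 73 (mod 89), and 73^53 mod 89 = 81.
h = q_inv·(m₁ − m₂) mod p = 2·(56 − 81) mod 59 = 9.
m = m₂ + h·q = 81 + 9·89 = 882.

882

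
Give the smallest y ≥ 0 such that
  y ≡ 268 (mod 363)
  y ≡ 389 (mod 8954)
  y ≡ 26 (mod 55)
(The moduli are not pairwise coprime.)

116791

gcd(363, 8954) = 121 and 121 | (389 − 268), so the pair is consistent; merging gives y ≡ 9343 (mod 26862), where 26862 = lcm(363, 8954).
gcd(26862, 55) = 11 and 11 | (26 − 9343), so the pair is consistent; merging gives y ≡ 116791 (mod 134310), where 134310 = lcm(26862, 55).
The solution is unique modulo lcm(363, 8954, 55) = 134310.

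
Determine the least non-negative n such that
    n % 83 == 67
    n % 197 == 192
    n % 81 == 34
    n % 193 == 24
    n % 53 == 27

8350620190

The moduli are pairwise coprime; M = 83·197·81·193·53 = 13547604699.
M/83 = 163224153; 163224153 ≡ 5 (mod 83); 5·50 ≡ 1, so inverse 50.
M/197 = 68769567; 68769567 ≡ 19 (mod 197); 19·83 ≡ 1, so inverse 83.
M/81 = 167254379; 167254379 ≡ 71 (mod 81); 71·8 ≡ 1, so inverse 8.
M/193 = 70194843; 70194843 ≡ 164 (mod 193); 164·173 ≡ 1, so inverse 173.
M/53 = 255615183; 255615183 ≡ 52 (mod 53); 52·52 ≡ 1, so inverse 52.
n ≡ 67·163224153·50 + 192·68769567·83 + 34·167254379·8 + 24·70194843·173 + 27·255615183·52 = 2338538628418.
2338538628418 mod 13547604699 = 8350620190.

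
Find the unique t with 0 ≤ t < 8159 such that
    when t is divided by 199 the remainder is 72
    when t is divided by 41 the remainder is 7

868

From t ≡ 72 (mod 199) write t = 72 + 199s. Substituting into t ≡ 7 (mod 41) gives 199s ≡ 17 (mod 41), and since 35⁻¹ ≡ 34 (mod 41), s ≡ 4. Hence t ≡ 72 + 199·4 = 868 (mod 8159).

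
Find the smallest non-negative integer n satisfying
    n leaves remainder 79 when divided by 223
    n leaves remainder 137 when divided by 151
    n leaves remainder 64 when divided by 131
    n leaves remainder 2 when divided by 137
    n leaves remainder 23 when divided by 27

From n ≡ 79 (mod 223) write n = 79 + 223t. Substituting into n ≡ 137 (mod 151) gives 223t ≡ 58 (mod 151), and since 72⁻¹ ≡ 86 (mod 151), t ≡ 5. Hence n ≡ 79 + 223·5 = 1194 (mod 33673).
From n ≡ 1194 (mod 33673) write n = 1194 + 33673t. Substituting into n ≡ 64 (mod 131) gives 33673t ≡ 49 (mod 131), and since 6⁻¹ ≡ 22 (mod 131), t ≡ 30. Hence n ≡ 1194 + 33673·30 = 1011384 (mod 4411163).
From n ≡ 1011384 (mod 4411163) write n = 1011384 + 4411163t. Substituting into n ≡ 2 (mod 137) gives 4411163t ≡ 89 (mod 137), and since 37⁻¹ ≡ 100 (mod 137), t ≡ 132. Hence n ≡ 1011384 + 4411163·132 = 583284900 (mod 604329331).
From n ≡ 583284900 (mod 604329331) write n = 583284900 + 604329331t. Substituting into n ≡ 23 (mod 27) gives 604329331t ≡ 11 (mod 27), and since 22⁻¹ ≡ 16 (mod 27), t ≡ 14. Hence n ≡ 583284900 + 604329331·14 = 9043895534 (mod 16316891937).

9043895534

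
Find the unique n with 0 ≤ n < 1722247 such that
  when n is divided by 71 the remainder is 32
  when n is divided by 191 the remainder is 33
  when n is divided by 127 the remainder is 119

From n ≡ 32 (mod 71) write n = 32 + 71t. Substituting into n ≡ 33 (mod 191) gives 71t ≡ 1 (mod 191), and since 71⁻¹ ≡ 113 (mod 191), t ≡ 113. Hence n ≡ 32 + 71·113 = 8055 (mod 13561).
From n ≡ 8055 (mod 13561) write n = 8055 + 13561t. Substituting into n ≡ 119 (mod 127) gives 13561t ≡ 65 (mod 127), and since 99⁻¹ ≡ 68 (mod 127), t ≡ 102. Hence n ≡ 8055 + 13561·102 = 1391277 (mod 1722247).

1391277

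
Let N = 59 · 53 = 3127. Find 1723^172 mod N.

2739

Mod 59: 1723 ≡ 12; by Fermat, exponent reduces to 172 mod 58 = 56; 12^56 ≡ 25 (mod 59).
Mod 53: 1723 ≡ 27; by Fermat, exponent reduces to 172 mod 52 = 16; 27^16 ≡ 36 (mod 53).
Combine by CRT: x ≡ 25 (mod 59), x ≡ 36 (mod 53) ⇒ x ≡ 2739 (mod 3127).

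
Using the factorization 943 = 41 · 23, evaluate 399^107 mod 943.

855

Mod 41: 399 ≡ 30; by Fermat, exponent reduces to 107 mod 40 = 27; 30^27 ≡ 35 (mod 41).
Mod 23: 399 ≡ 8; by Fermat, exponent reduces to 107 mod 22 = 19; 8^19 ≡ 4 (mod 23).
Combine by CRT: x ≡ 35 (mod 41), x ≡ 4 (mod 23) ⇒ x ≡ 855 (mod 943).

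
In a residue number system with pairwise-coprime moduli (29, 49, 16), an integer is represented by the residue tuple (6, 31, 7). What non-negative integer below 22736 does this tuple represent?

The moduli are pairwise coprime; N = 29·49·16 = 22736.
N/29 = 784; 784 ≡ 1 (mod 29), inverse 1.
N/49 = 464; 464 ≡ 23 (mod 49); 23·32 ≡ 1, so inverse 32.
N/16 = 1421; 1421 ≡ 13 (mod 16); 13·5 ≡ 1, so inverse 5.
x ≡ 6·784·1 + 31·464·32 + 7·1421·5 = 514727.
514727 mod 22736 = 14535.

14535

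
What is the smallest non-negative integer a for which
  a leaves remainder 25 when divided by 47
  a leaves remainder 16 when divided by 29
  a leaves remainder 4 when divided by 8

4772

The moduli are pairwise coprime; N = 47·29·8 = 10904.
N/47 = 232; 232 ≡ 44 (mod 47); 44·31 ≡ 1, so inverse 31.
N/29 = 376; 376 ≡ 28 (mod 29); 28·28 ≡ 1, so inverse 28.
N/8 = 1363; 1363 ≡ 3 (mod 8); 3·3 ≡ 1, so inverse 3.
a ≡ 25·232·31 + 16·376·28 + 4·1363·3 = 364604.
364604 mod 10904 = 4772.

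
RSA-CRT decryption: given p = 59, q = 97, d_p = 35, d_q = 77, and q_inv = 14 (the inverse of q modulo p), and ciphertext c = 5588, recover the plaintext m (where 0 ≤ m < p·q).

m₁ = c^(d_p) mod p: c ≡ 42 (mod 59), and 42^35 mod 59 = 39.
m₂ = c^(d_q) mod q: c ≡ 59 (mod 97), and 59^77 mod 97 = 15.
h = q_inv·(m₁ − m₂) mod p = 14·(39 − 15) mod 59 = 41.
m = m₂ + h·q = 15 + 41·97 = 3992.

3992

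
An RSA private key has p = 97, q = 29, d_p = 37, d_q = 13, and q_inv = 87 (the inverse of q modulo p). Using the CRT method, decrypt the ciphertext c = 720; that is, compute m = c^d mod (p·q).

m₁ = c^(d_p) mod p: c ≡ 41 (mod 97), and 41^37 mod 97 = 84.
m₂ = c^(d_q) mod q: c ≡ 24 (mod 29), and 24^13 mod 29 = 23.
h = q_inv·(m₁ − m₂) mod p = 87·(84 − 23) mod 97 = 69.
m = m₂ + h·q = 23 + 69·29 = 2024.

2024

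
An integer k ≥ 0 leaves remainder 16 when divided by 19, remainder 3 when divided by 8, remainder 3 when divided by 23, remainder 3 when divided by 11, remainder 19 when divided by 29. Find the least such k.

From k ≡ 16 (mod 19) write k = 16 + 19t. Substituting into k ≡ 3 (mod 8) gives 19t ≡ 3 (mod 8), and since 3⁻¹ ≡ 3 (mod 8), t ≡ 1. Hence k ≡ 16 + 19·1 = 35 (mod 152).
From k ≡ 35 (mod 152) write k = 35 + 152t. Substituting into k ≡ 3 (mod 23) gives 152t ≡ 14 (mod 23), and since 14⁻¹ ≡ 5 (mod 23), t ≡ 1. Hence k ≡ 35 + 152·1 = 187 (mod 3496).
From k ≡ 187 (mod 3496) write k = 187 + 3496t. Substituting into k ≡ 3 (mod 11) gives 3496t ≡ 3 (mod 11), and since 9⁻¹ ≡ 5 (mod 11), t ≡ 4. Hence k ≡ 187 + 3496·4 = 14171 (mod 38456).
From k ≡ 14171 (mod 38456) write k = 14171 + 38456t. Substituting into k ≡ 19 (mod 29) gives 38456t ≡ 0 (mod 29), and since 2⁻¹ ≡ 15 (mod 29), t ≡ 0. Hence k ≡ 14171 + 38456·0 = 14171 (mod 1115224).

14171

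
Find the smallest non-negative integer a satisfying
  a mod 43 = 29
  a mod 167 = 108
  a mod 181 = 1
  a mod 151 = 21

The moduli are pairwise coprime; N = 43·167·181·151 = 196263911.
N/43 = 4564277; 4564277 ≡ 42 (mod 43); 42·42 ≡ 1, so inverse 42.
N/167 = 1175233; 1175233 ≡ 54 (mod 167); 54·133 ≡ 1, so inverse 133.
N/181 = 1084331; 1084331 ≡ 141 (mod 181); 141·95 ≡ 1, so inverse 95.
N/151 = 1299761; 1299761 ≡ 104 (mod 151); 104·106 ≡ 1, so inverse 106.
a ≡ 29·4564277·42 + 108·1175233·133 + 1·1084331·95 + 21·1299761·106 = 25436615629.
25436615629 mod 196263911 = 118571110.

118571110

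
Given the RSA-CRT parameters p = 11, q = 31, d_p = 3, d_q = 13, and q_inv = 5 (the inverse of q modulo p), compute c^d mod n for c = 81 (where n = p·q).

m₁ = c^(d_p) mod p: c ≡ 4 (mod 11), and 4^3 mod 11 = 9.
m₂ = c^(d_q) mod q: c ≡ 19 (mod 31), and 19^13 mod 31 = 14.
h = q_inv·(m₁ − m₂) mod p = 5·(9 − 14) mod 11 = 8.
m = m₂ + h·q = 14 + 8·31 = 262.

262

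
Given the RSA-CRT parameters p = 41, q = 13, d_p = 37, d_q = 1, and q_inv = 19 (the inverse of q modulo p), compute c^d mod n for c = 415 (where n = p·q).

103

m₁ = c^(d_p) mod p: c ≡ 5 (mod 41), and 5^37 mod 41 = 21.
m₂ = c^(d_q) mod q: c ≡ 12 (mod 13), and 12^1 mod 13 = 12.
h = q_inv·(m₁ − m₂) mod p = 19·(21 − 12) mod 41 = 7.
m = m₂ + h·q = 12 + 7·13 = 103.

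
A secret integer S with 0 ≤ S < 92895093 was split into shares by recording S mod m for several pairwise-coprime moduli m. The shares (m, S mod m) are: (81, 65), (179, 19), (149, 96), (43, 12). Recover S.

From S ≡ 65 (mod 81) write S = 65 + 81t. Substituting into S ≡ 19 (mod 179) gives 81t ≡ 133 (mod 179), and since 81⁻¹ ≡ 42 (mod 179), t ≡ 37. Hence S ≡ 65 + 81·37 = 3062 (mod 14499).
From S ≡ 3062 (mod 14499) write S = 3062 + 14499t. Substituting into S ≡ 96 (mod 149) gives 14499t ≡ 14 (mod 149), and since 46⁻¹ ≡ 81 (mod 149), t ≡ 91. Hence S ≡ 3062 + 14499·91 = 1322471 (mod 2160351).
From S ≡ 1322471 (mod 2160351) write S = 1322471 + 2160351t. Substituting into S ≡ 12 (mod 43) gives 2160351t ≡ 6 (mod 43), and since 31⁻¹ ≡ 25 (mod 43), t ≡ 21. Hence S ≡ 1322471 + 2160351·21 = 46689842 (mod 92895093).

46689842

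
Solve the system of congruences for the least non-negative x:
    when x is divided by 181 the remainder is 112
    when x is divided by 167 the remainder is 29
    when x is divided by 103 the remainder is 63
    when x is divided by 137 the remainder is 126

116103105

The moduli are pairwise coprime; N = 181·167·103·137 = 426533197.
N/181 = 2356537; 2356537 ≡ 98 (mod 181); 98·157 ≡ 1, so inverse 157.
N/167 = 2554091; 2554091 ≡ 160 (mod 167); 160·143 ≡ 1, so inverse 143.
N/103 = 4141099; 4141099 ≡ 87 (mod 103); 87·45 ≡ 1, so inverse 45.
N/137 = 3113381; 3113381 ≡ 56 (mod 137); 56·115 ≡ 1, so inverse 115.
x ≡ 112·2356537·157 + 29·2554091·143 + 63·4141099·45 + 126·3113381·115 = 108882068340.
108882068340 mod 426533197 = 116103105.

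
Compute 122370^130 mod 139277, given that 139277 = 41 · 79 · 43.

1344

Mod 41: 122370 ≡ 26; by Fermat, exponent reduces to 130 mod 40 = 10; 26^10 ≡ 32 (mod 41).
Mod 79: 122370 ≡ 78; by Fermat, exponent reduces to 130 mod 78 = 52; 78^52 ≡ 1 (mod 79).
Mod 43: 122370 ≡ 35; by Fermat, exponent reduces to 130 mod 42 = 4; 35^4 ≡ 11 (mod 43).
Combine by CRT: x ≡ 32 (mod 41), x ≡ 1 (mod 79), x ≡ 11 (mod 43) ⇒ x ≡ 1344 (mod 139277).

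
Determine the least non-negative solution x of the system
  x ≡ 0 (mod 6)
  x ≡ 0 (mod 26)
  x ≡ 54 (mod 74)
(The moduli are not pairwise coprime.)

gcd(6, 26) = 2 and 2 | (0 − 0), so the pair is consistent; merging gives x ≡ 0 (mod 78), where 78 = lcm(6, 26).
gcd(78, 74) = 2 and 2 | (54 − 0), so the pair is consistent; merging gives x ≡ 2496 (mod 2886), where 2886 = lcm(78, 74).
The solution is unique modulo lcm(6, 26, 74) = 2886.

2496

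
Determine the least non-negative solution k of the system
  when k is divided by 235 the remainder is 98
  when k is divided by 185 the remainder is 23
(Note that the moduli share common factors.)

4093

Combine the congruences pairwise.
gcd(235, 185) = 5 and 5 | (23 − 98), so the pair is consistent; merging gives k ≡ 4093 (mod 8695), where 8695 = lcm(235, 185).
The solution is unique modulo lcm(235, 185) = 8695.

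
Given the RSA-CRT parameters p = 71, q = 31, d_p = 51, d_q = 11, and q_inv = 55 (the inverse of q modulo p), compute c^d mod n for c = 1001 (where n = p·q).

m₁ = c^(d_p) mod p: c ≡ 7 (mod 71), and 7^51 mod 71 = 52.
m₂ = c^(d_q) mod q: c ≡ 9 (mod 31), and 9^11 mod 31 = 14.
h = q_inv·(m₁ − m₂) mod p = 55·(52 − 14) mod 71 = 31.
m = m₂ + h·q = 14 + 31·31 = 975.

975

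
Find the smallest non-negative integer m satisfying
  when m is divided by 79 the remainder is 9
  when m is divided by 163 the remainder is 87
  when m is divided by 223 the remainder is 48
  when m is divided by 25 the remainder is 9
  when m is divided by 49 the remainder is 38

From m ≡ 9 (mod 79) write m = 9 + 79t. Substituting into m ≡ 87 (mod 163) gives 79t ≡ 78 (mod 163), and since 79⁻¹ ≡ 130 (mod 163), t ≡ 34. Hence m ≡ 9 + 79·34 = 2695 (mod 12877).
From m ≡ 2695 (mod 12877) write m = 2695 + 12877t. Substituting into m ≡ 48 (mod 223) gives 12877t ≡ 29 (mod 223), and since 166⁻¹ ≡ 133 (mod 223), t ≡ 66. Hence m ≡ 2695 + 12877·66 = 852577 (mod 2871571).
From m ≡ 852577 (mod 2871571) write m = 852577 + 2871571t. Substituting into m ≡ 9 (mod 25) gives 2871571t ≡ 7 (mod 25), and since 21⁻¹ ≡ 6 (mod 25), t ≡ 17. Hence m ≡ 852577 + 2871571·17 = 49669284 (mod 71789275).
From m ≡ 49669284 (mod 71789275) write m = 49669284 + 71789275t. Substituting into m ≡ 38 (mod 49) gives 71789275t ≡ 45 (mod 49), and since 12⁻¹ ≡ 45 (mod 49), t ≡ 16. Hence m ≡ 49669284 + 71789275·16 = 1198297684 (mod 3517674475).

1198297684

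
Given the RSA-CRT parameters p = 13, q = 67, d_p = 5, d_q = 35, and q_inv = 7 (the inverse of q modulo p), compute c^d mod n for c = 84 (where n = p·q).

691

m₁ = c^(d_p) mod p: c ≡ 6 (mod 13), and 6^5 mod 13 = 2.
m₂ = c^(d_q) mod q: c ≡ 17 (mod 67), and 17^35 mod 67 = 21.
h = q_inv·(m₁ − m₂) mod p = 7·(2 − 21) mod 13 = 10.
m = m₂ + h·q = 21 + 10·67 = 691.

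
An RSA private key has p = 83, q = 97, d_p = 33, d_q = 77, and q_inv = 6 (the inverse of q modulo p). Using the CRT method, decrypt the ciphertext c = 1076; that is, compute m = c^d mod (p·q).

1722

m₁ = c^(d_p) mod p: c ≡ 80 (mod 83), and 80^33 mod 83 = 62.
m₂ = c^(d_q) mod q: c ≡ 9 (mod 97), and 9^77 mod 97 = 73.
h = q_inv·(m₁ − m₂) mod p = 6·(62 − 73) mod 83 = 17.
m = m₂ + h·q = 73 + 17·97 = 1722.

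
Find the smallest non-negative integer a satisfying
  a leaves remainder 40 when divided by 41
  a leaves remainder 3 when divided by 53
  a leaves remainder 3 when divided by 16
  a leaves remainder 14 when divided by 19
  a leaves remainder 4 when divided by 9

The moduli are pairwise coprime; N = 41·53·16·19·9 = 5945328.
N/41 = 145008; 145008 ≡ 32 (mod 41); 32·9 ≡ 1, so inverse 9.
N/53 = 112176; 112176 ≡ 28 (mod 53); 28·36 ≡ 1, so inverse 36.
N/16 = 371583; 371583 ≡ 15 (mod 16); 15·15 ≡ 1, so inverse 15.
N/19 = 312912; 312912 ≡ 1 (mod 19), inverse 1.
N/9 = 660592; 660592 ≡ 1 (mod 9), inverse 1.
a ≡ 40·145008·9 + 3·112176·36 + 3·371583·15 + 14·312912·1 + 4·660592·1 = 88062259.
88062259 mod 5945328 = 4827667.

4827667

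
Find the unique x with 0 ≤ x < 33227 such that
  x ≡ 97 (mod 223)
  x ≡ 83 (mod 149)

Combine the congruences pairwise.
From x ≡ 97 (mod 223) write x = 97 + 223t. Substituting into x ≡ 83 (mod 149) gives 223t ≡ 135 (mod 149), and since 74⁻¹ ≡ 147 (mod 149), t ≡ 28. Hence x ≡ 97 + 223·28 = 6341 (mod 33227).

6341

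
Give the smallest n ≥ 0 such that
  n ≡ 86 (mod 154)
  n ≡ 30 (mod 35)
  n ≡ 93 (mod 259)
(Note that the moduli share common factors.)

16410

gcd(154, 35) = 7 and 7 | (30 − 86), so the pair is consistent; merging gives n ≡ 240 (mod 770), where 770 = lcm(154, 35).
gcd(770, 259) = 7 and 7 | (93 − 240), so the pair is consistent; merging gives n ≡ 16410 (mod 28490), where 28490 = lcm(770, 259).
The solution is unique modulo lcm(154, 35, 259) = 28490.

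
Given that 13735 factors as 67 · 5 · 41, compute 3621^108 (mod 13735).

Mod 67: 3621 ≡ 3; by Fermat, exponent reduces to 108 mod 66 = 42; 3^42 ≡ 15 (mod 67).
Mod 5: 3621 ≡ 1; since 4 | 108, by Fermat 1^108 ≡ 1 (mod 5).
Mod 41: 3621 ≡ 13; by Fermat, exponent reduces to 108 mod 40 = 28; 13^28 ≡ 31 (mod 41).
Combine by CRT: x ≡ 15 (mod 67), x ≡ 1 (mod 5), x ≡ 31 (mod 41) ⇒ x ≡ 12946 (mod 13735).

12946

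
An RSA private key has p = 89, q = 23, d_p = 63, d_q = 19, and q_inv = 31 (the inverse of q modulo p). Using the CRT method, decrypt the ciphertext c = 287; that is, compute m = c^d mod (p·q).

1878

m₁ = c^(d_p) mod p: c ≡ 20 (mod 89), and 20^63 mod 89 = 9.
m₂ = c^(d_q) mod q: c ≡ 11 (mod 23), and 11^19 mod 23 = 15.
h = q_inv·(m₁ − m₂) mod p = 31·(9 − 15) mod 89 = 81.
m = m₂ + h·q = 15 + 81·23 = 1878.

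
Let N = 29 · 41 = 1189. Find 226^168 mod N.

Mod 29: 226 ≡ 23; since 28 | 168, by Fermat 23^168 ≡ 1 (mod 29).
Mod 41: 226 ≡ 21; by Fermat, exponent reduces to 168 mod 40 = 8; 21^8 ≡ 37 (mod 41).
Combine by CRT: x ≡ 1 (mod 29), x ≡ 37 (mod 41) ⇒ x ≡ 1103 (mod 1189).

1103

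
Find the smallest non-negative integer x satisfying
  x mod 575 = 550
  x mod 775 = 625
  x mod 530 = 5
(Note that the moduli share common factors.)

1544425

Combine the congruences pairwise.
gcd(575, 775) = 25 and 25 | (625 − 550), so the pair is consistent; merging gives x ≡ 11475 (mod 17825), where 17825 = lcm(575, 775).
gcd(17825, 530) = 5 and 5 | (5 − 11475), so the pair is consistent; merging gives x ≡ 1544425 (mod 1889450), where 1889450 = lcm(17825, 530).
The solution is unique modulo lcm(575, 775, 530) = 1889450.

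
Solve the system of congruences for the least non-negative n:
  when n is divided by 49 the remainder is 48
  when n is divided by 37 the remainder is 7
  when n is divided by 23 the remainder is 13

The moduli are pairwise coprime; M = 49·37·23 = 41699.
M/49 = 851; 851 ≡ 18 (mod 49); 18·30 ≡ 1, so inverse 30.
M/37 = 1127; 1127 ≡ 17 (mod 37); 17·24 ≡ 1, so inverse 24.
M/23 = 1813; 1813 ≡ 19 (mod 23); 19·17 ≡ 1, so inverse 17.
n ≡ 48·851·30 + 7·1127·24 + 13·1813·17 = 1815449.
1815449 mod 41699 = 22392.

22392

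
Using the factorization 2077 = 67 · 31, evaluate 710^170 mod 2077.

Mod 67: 710 ≡ 40; by Fermat, exponent reduces to 170 mod 66 = 38; 40^38 ≡ 14 (mod 67).
Mod 31: 710 ≡ 28; by Fermat, exponent reduces to 170 mod 30 = 20; 28^20 ≡ 5 (mod 31).
Combine by CRT: x ≡ 14 (mod 67), x ≡ 5 (mod 31) ⇒ x ≡ 1555 (mod 2077).

1555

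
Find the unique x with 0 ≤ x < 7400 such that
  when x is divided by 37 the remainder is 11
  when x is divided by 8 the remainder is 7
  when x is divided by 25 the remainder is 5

455

Combine the congruences pairwise.
From x ≡ 11 (mod 37) write x = 11 + 37t. Substituting into x ≡ 7 (mod 8) gives 37t ≡ 4 (mod 8), and since 5⁻¹ ≡ 5 (mod 8), t ≡ 4. Hence x ≡ 11 + 37·4 = 159 (mod 296).
From x ≡ 159 (mod 296) write x = 159 + 296t. Substituting into x ≡ 5 (mod 25) gives 296t ≡ 21 (mod 25), and since 21⁻¹ ≡ 6 (mod 25), t ≡ 1. Hence x ≡ 159 + 296·1 = 455 (mod 7400).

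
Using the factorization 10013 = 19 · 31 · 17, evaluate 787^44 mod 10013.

7892

Mod 19: 787 ≡ 8; by Fermat, exponent reduces to 44 mod 18 = 8; 8^8 ≡ 7 (mod 19).
Mod 31: 787 ≡ 12; by Fermat, exponent reduces to 44 mod 30 = 14; 12^14 ≡ 18 (mod 31).
Mod 17: 787 ≡ 5; by Fermat, exponent reduces to 44 mod 16 = 12; 5^12 ≡ 4 (mod 17).
Combine by CRT: x ≡ 7 (mod 19), x ≡ 18 (mod 31), x ≡ 4 (mod 17) ⇒ x ≡ 7892 (mod 10013).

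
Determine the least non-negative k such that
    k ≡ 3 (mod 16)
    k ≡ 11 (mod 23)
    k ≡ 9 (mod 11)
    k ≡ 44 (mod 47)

108755

From k ≡ 3 (mod 16) write k = 3 + 16t. Substituting into k ≡ 11 (mod 23) gives 16t ≡ 8 (mod 23), and since 16⁻¹ ≡ 13 (mod 23), t ≡ 12. Hence k ≡ 3 + 16·12 = 195 (mod 368).
From k ≡ 195 (mod 368) write k = 195 + 368t. Substituting into k ≡ 9 (mod 11) gives 368t ≡ 1 (mod 11), and since 5⁻¹ ≡ 9 (mod 11), t ≡ 9. Hence k ≡ 195 + 368·9 = 3507 (mod 4048).
From k ≡ 3507 (mod 4048) write k = 3507 + 4048t. Substituting into k ≡ 44 (mod 47) gives 4048t ≡ 15 (mod 47), and since 6⁻¹ ≡ 8 (mod 47), t ≡ 26. Hence k ≡ 3507 + 4048·26 = 108755 (mod 190256).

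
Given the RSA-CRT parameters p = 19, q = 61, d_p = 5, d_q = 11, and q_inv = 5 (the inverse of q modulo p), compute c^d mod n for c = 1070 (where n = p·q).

1126

m₁ = c^(d_p) mod p: c ≡ 6 (mod 19), and 6^5 mod 19 = 5.
m₂ = c^(d_q) mod q: c ≡ 33 (mod 61), and 33^11 mod 61 = 28.
h = q_inv·(m₁ − m₂) mod p = 5·(5 − 28) mod 19 = 18.
m = m₂ + h·q = 28 + 18·61 = 1126.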